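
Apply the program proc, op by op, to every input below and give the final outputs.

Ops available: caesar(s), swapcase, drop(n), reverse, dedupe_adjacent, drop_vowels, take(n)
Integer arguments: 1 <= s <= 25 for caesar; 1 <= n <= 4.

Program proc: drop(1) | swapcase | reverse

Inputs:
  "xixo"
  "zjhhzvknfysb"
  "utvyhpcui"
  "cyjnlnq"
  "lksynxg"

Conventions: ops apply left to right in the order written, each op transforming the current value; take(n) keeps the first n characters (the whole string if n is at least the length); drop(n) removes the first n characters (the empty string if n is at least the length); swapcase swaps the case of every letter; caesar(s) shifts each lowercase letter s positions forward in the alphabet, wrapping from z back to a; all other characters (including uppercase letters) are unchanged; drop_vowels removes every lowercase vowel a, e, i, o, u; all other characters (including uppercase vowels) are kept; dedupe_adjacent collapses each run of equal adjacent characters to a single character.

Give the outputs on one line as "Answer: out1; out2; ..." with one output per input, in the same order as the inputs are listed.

"OXI"; "BSYFNKVZHHJ"; "IUCPHYVT"; "QNLNJY"; "GXNYSK"

Execution, op by op:
  "xixo" -> "ixo" -> "IXO" -> "OXI"
  "zjhhzvknfysb" -> "jhhzvknfysb" -> "JHHZVKNFYSB" -> "BSYFNKVZHHJ"
  "utvyhpcui" -> "tvyhpcui" -> "TVYHPCUI" -> "IUCPHYVT"
  "cyjnlnq" -> "yjnlnq" -> "YJNLNQ" -> "QNLNJY"
  "lksynxg" -> "ksynxg" -> "KSYNXG" -> "GXNYSK"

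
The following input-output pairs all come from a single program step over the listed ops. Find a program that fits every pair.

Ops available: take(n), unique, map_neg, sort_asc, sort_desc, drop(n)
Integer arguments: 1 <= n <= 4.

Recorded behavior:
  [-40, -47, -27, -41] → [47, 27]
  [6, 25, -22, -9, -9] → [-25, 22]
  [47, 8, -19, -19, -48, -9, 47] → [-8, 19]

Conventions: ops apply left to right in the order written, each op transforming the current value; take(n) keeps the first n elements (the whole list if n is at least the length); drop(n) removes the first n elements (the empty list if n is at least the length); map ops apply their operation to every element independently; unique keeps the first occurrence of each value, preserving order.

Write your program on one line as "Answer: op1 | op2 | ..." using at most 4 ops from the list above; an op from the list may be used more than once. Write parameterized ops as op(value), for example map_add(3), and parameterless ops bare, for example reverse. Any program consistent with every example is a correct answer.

map_neg | drop(1) | take(2)

Check, running the answer program on each example:
  [-40, -47, -27, -41] -> [40, 47, 27, 41] -> [47, 27, 41] -> [47, 27]
  [6, 25, -22, -9, -9] -> [-6, -25, 22, 9, 9] -> [-25, 22, 9, 9] -> [-25, 22]
  [47, 8, -19, -19, -48, -9, 47] -> [-47, -8, 19, 19, 48, 9, -47] -> [-8, 19, 19, 48, 9, -47] -> [-8, 19]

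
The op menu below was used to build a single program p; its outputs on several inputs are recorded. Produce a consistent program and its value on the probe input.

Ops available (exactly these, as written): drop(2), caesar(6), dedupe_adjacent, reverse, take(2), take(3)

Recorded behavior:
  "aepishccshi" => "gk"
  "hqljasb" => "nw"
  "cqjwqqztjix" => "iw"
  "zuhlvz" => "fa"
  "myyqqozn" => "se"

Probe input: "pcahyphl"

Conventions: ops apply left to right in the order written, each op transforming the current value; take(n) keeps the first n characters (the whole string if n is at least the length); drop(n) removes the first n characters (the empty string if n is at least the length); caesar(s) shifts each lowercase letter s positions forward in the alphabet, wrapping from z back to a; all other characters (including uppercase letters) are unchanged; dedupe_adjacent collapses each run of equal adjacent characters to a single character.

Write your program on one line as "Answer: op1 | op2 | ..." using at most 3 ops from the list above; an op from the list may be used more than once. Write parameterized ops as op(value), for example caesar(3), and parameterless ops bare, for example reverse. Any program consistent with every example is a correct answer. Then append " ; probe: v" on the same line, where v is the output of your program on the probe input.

dedupe_adjacent | caesar(6) | take(2) ; probe: "vi"

Check, running the answer program on each example:
  "aepishccshi" -> "aepishcshi" -> "gkvoyniyno" -> "gk"
  "hqljasb" -> "hqljasb" -> "nwrpgyh" -> "nw"
  "cqjwqqztjix" -> "cqjwqztjix" -> "iwpcwfzpod" -> "iw"
  "zuhlvz" -> "zuhlvz" -> "fanrbf" -> "fa"
  "myyqqozn" -> "myqozn" -> "sewuft" -> "se"
  probe: "pcahyphl" -> "pcahyphl" -> "vignevnr" -> "vi"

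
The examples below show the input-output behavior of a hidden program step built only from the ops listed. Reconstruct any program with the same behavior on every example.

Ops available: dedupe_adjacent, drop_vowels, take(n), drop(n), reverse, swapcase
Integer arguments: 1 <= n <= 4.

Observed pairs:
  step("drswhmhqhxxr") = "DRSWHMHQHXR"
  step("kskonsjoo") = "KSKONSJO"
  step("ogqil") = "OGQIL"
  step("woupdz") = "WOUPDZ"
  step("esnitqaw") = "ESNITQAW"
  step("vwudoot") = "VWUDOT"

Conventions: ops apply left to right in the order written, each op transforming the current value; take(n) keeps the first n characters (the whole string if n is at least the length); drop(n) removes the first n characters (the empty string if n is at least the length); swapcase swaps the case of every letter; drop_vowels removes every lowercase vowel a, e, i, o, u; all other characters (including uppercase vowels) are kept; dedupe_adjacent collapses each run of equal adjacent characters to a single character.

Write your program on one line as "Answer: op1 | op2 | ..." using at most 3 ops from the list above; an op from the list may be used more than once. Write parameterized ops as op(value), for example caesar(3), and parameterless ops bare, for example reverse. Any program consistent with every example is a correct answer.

swapcase | dedupe_adjacent

Check, running the answer program on each example:
  "drswhmhqhxxr" -> "DRSWHMHQHXXR" -> "DRSWHMHQHXR"
  "kskonsjoo" -> "KSKONSJOO" -> "KSKONSJO"
  "ogqil" -> "OGQIL" -> "OGQIL"
  "woupdz" -> "WOUPDZ" -> "WOUPDZ"
  "esnitqaw" -> "ESNITQAW" -> "ESNITQAW"
  "vwudoot" -> "VWUDOOT" -> "VWUDOT"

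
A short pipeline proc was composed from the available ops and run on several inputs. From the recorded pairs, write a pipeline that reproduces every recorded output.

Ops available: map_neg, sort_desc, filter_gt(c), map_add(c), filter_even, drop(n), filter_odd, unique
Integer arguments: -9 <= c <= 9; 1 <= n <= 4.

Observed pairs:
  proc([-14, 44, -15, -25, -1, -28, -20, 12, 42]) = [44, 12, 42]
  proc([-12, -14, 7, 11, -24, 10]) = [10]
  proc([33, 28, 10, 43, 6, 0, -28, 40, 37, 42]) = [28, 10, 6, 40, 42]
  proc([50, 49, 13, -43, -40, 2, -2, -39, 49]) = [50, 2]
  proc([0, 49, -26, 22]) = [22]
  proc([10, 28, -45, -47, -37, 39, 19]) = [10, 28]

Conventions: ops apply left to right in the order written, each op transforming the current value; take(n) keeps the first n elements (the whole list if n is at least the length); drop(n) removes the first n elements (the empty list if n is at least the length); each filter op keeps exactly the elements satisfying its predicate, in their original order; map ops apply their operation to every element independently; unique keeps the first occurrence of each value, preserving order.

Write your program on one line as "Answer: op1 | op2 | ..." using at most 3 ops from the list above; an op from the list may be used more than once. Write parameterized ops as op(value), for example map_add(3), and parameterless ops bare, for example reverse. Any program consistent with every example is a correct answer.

filter_even | filter_gt(0)

Check, running the answer program on each example:
  [-14, 44, -15, -25, -1, -28, -20, 12, 42] -> [-14, 44, -28, -20, 12, 42] -> [44, 12, 42]
  [-12, -14, 7, 11, -24, 10] -> [-12, -14, -24, 10] -> [10]
  [33, 28, 10, 43, 6, 0, -28, 40, 37, 42] -> [28, 10, 6, 0, -28, 40, 42] -> [28, 10, 6, 40, 42]
  [50, 49, 13, -43, -40, 2, -2, -39, 49] -> [50, -40, 2, -2] -> [50, 2]
  [0, 49, -26, 22] -> [0, -26, 22] -> [22]
  [10, 28, -45, -47, -37, 39, 19] -> [10, 28] -> [10, 28]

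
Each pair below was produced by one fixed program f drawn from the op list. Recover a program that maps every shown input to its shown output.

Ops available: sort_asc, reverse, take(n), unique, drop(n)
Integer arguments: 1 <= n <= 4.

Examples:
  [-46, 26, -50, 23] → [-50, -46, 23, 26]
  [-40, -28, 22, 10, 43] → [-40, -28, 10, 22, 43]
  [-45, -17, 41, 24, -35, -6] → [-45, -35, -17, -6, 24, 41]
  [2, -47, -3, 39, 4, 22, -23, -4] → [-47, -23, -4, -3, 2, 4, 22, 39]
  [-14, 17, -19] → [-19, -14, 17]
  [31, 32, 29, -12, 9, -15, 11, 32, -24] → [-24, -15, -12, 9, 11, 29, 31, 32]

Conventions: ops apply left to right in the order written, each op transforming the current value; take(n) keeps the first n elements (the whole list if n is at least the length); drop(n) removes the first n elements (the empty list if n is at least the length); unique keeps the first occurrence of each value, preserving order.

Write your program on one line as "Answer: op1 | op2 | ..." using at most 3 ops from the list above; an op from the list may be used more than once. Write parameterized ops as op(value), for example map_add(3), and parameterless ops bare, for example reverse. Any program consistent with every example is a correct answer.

unique | reverse | sort_asc

Check, running the answer program on each example:
  [-46, 26, -50, 23] -> [-46, 26, -50, 23] -> [23, -50, 26, -46] -> [-50, -46, 23, 26]
  [-40, -28, 22, 10, 43] -> [-40, -28, 22, 10, 43] -> [43, 10, 22, -28, -40] -> [-40, -28, 10, 22, 43]
  [-45, -17, 41, 24, -35, -6] -> [-45, -17, 41, 24, -35, -6] -> [-6, -35, 24, 41, -17, -45] -> [-45, -35, -17, -6, 24, 41]
  [2, -47, -3, 39, 4, 22, -23, -4] -> [2, -47, -3, 39, 4, 22, -23, -4] -> [-4, -23, 22, 4, 39, -3, -47, 2] -> [-47, -23, -4, -3, 2, 4, 22, 39]
  [-14, 17, -19] -> [-14, 17, -19] -> [-19, 17, -14] -> [-19, -14, 17]
  [31, 32, 29, -12, 9, -15, 11, 32, -24] -> [31, 32, 29, -12, 9, -15, 11, -24] -> [-24, 11, -15, 9, -12, 29, 32, 31] -> [-24, -15, -12, 9, 11, 29, 31, 32]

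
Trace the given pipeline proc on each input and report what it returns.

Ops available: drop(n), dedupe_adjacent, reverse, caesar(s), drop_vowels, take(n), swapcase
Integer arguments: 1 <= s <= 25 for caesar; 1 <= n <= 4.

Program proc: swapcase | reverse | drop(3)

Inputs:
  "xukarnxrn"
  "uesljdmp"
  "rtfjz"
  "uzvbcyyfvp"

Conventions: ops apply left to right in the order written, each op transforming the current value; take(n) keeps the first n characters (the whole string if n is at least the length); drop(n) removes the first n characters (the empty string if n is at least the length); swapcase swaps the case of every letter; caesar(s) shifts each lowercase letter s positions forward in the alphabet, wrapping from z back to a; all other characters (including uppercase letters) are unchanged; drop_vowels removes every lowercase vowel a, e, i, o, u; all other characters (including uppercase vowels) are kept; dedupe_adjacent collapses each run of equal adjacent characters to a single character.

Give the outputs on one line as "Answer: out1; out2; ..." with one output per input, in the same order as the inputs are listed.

Execution, op by op:
  "xukarnxrn" -> "XUKARNXRN" -> "NRXNRAKUX" -> "NRAKUX"
  "uesljdmp" -> "UESLJDMP" -> "PMDJLSEU" -> "JLSEU"
  "rtfjz" -> "RTFJZ" -> "ZJFTR" -> "TR"
  "uzvbcyyfvp" -> "UZVBCYYFVP" -> "PVFYYCBVZU" -> "YYCBVZU"

"NRAKUX"; "JLSEU"; "TR"; "YYCBVZU"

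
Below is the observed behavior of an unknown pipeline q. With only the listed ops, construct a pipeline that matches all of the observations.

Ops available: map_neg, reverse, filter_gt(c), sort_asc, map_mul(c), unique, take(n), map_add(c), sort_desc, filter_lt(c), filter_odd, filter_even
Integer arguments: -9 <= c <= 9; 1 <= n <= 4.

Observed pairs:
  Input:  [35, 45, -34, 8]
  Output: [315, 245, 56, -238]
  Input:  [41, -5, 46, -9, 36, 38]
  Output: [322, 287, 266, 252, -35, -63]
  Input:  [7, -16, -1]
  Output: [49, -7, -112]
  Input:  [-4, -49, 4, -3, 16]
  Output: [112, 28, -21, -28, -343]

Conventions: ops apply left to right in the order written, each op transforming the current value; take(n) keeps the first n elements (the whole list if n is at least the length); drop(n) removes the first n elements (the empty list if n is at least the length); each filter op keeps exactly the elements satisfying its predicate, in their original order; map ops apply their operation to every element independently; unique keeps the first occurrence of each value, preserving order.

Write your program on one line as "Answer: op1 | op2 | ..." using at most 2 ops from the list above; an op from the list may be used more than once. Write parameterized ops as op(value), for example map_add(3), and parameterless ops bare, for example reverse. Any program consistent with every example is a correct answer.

sort_desc | map_mul(7)

Check, running the answer program on each example:
  [35, 45, -34, 8] -> [45, 35, 8, -34] -> [315, 245, 56, -238]
  [41, -5, 46, -9, 36, 38] -> [46, 41, 38, 36, -5, -9] -> [322, 287, 266, 252, -35, -63]
  [7, -16, -1] -> [7, -1, -16] -> [49, -7, -112]
  [-4, -49, 4, -3, 16] -> [16, 4, -3, -4, -49] -> [112, 28, -21, -28, -343]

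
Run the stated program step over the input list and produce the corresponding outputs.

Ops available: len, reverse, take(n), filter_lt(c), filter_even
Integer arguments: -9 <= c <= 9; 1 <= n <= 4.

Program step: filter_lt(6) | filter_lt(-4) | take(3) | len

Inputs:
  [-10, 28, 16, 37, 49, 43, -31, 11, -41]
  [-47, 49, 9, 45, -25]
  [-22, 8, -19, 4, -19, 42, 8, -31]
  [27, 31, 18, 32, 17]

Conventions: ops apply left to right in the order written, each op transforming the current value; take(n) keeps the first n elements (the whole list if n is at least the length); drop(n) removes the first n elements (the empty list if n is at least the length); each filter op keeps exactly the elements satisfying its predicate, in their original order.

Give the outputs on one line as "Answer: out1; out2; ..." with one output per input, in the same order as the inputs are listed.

3; 2; 3; 0

Execution, op by op:
  [-10, 28, 16, 37, 49, 43, -31, 11, -41] -> [-10, -31, -41] -> [-10, -31, -41] -> [-10, -31, -41] -> 3
  [-47, 49, 9, 45, -25] -> [-47, -25] -> [-47, -25] -> [-47, -25] -> 2
  [-22, 8, -19, 4, -19, 42, 8, -31] -> [-22, -19, 4, -19, -31] -> [-22, -19, -19, -31] -> [-22, -19, -19] -> 3
  [27, 31, 18, 32, 17] -> [] -> [] -> [] -> 0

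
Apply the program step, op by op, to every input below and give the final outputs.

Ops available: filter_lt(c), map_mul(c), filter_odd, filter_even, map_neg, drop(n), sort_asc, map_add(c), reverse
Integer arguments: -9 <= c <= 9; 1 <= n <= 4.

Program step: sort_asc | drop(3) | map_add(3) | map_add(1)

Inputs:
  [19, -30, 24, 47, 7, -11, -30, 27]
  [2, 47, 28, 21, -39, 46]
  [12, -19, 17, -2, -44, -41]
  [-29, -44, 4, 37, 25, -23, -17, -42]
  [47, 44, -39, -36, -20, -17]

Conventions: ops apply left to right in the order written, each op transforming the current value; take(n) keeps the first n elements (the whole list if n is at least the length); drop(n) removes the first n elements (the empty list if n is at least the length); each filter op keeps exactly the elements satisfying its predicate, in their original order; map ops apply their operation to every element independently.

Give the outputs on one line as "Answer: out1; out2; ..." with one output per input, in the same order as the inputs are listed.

[11, 23, 28, 31, 51]; [32, 50, 51]; [2, 16, 21]; [-19, -13, 8, 29, 41]; [-13, 48, 51]

Execution, op by op:
  [19, -30, 24, 47, 7, -11, -30, 27] -> [-30, -30, -11, 7, 19, 24, 27, 47] -> [7, 19, 24, 27, 47] -> [10, 22, 27, 30, 50] -> [11, 23, 28, 31, 51]
  [2, 47, 28, 21, -39, 46] -> [-39, 2, 21, 28, 46, 47] -> [28, 46, 47] -> [31, 49, 50] -> [32, 50, 51]
  [12, -19, 17, -2, -44, -41] -> [-44, -41, -19, -2, 12, 17] -> [-2, 12, 17] -> [1, 15, 20] -> [2, 16, 21]
  [-29, -44, 4, 37, 25, -23, -17, -42] -> [-44, -42, -29, -23, -17, 4, 25, 37] -> [-23, -17, 4, 25, 37] -> [-20, -14, 7, 28, 40] -> [-19, -13, 8, 29, 41]
  [47, 44, -39, -36, -20, -17] -> [-39, -36, -20, -17, 44, 47] -> [-17, 44, 47] -> [-14, 47, 50] -> [-13, 48, 51]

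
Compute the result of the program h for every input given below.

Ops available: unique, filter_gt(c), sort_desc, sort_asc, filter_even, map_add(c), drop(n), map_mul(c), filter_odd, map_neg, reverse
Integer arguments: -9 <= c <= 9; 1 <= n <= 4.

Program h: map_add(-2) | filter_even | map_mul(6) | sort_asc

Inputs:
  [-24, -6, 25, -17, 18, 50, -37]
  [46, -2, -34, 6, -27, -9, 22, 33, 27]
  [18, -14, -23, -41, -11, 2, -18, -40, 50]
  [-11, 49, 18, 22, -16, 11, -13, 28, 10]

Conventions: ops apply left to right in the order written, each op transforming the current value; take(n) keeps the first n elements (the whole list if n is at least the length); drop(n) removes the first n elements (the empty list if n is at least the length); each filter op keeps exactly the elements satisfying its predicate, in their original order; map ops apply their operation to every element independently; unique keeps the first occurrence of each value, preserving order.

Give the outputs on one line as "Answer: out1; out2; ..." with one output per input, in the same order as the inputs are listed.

[-156, -48, 96, 288]; [-216, -24, 24, 120, 264]; [-252, -120, -96, 0, 96, 288]; [-108, 48, 96, 120, 156]

Execution, op by op:
  [-24, -6, 25, -17, 18, 50, -37] -> [-26, -8, 23, -19, 16, 48, -39] -> [-26, -8, 16, 48] -> [-156, -48, 96, 288] -> [-156, -48, 96, 288]
  [46, -2, -34, 6, -27, -9, 22, 33, 27] -> [44, -4, -36, 4, -29, -11, 20, 31, 25] -> [44, -4, -36, 4, 20] -> [264, -24, -216, 24, 120] -> [-216, -24, 24, 120, 264]
  [18, -14, -23, -41, -11, 2, -18, -40, 50] -> [16, -16, -25, -43, -13, 0, -20, -42, 48] -> [16, -16, 0, -20, -42, 48] -> [96, -96, 0, -120, -252, 288] -> [-252, -120, -96, 0, 96, 288]
  [-11, 49, 18, 22, -16, 11, -13, 28, 10] -> [-13, 47, 16, 20, -18, 9, -15, 26, 8] -> [16, 20, -18, 26, 8] -> [96, 120, -108, 156, 48] -> [-108, 48, 96, 120, 156]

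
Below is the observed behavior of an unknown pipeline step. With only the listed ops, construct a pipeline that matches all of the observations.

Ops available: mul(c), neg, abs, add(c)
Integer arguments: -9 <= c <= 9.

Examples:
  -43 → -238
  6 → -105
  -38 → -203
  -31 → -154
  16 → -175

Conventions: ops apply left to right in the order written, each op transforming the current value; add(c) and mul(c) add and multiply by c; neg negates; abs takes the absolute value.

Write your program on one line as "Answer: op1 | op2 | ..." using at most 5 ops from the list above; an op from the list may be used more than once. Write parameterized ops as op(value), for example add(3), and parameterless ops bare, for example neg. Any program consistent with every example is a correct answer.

add(9) | abs | neg | mul(7)

Check, running the answer program on each example:
  -43 -> -34 -> 34 -> -34 -> -238
  6 -> 15 -> 15 -> -15 -> -105
  -38 -> -29 -> 29 -> -29 -> -203
  -31 -> -22 -> 22 -> -22 -> -154
  16 -> 25 -> 25 -> -25 -> -175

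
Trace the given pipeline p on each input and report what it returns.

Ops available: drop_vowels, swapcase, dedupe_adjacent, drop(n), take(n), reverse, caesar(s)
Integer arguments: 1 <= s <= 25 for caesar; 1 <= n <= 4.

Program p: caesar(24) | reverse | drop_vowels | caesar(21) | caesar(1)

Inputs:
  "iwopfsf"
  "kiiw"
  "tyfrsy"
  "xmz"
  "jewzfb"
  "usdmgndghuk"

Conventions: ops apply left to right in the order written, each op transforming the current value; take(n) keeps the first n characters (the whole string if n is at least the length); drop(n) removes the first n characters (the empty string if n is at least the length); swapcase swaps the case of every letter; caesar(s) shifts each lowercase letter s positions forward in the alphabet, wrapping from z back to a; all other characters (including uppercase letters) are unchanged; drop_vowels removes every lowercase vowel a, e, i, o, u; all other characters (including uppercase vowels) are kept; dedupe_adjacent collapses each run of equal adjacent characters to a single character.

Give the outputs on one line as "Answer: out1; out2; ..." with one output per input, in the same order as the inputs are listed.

Execution, op by op:
  "iwopfsf" -> "gumndqd" -> "dqdnmug" -> "dqdnmg" -> "ylyihb" -> "zmzjic"
  "kiiw" -> "iggu" -> "uggi" -> "gg" -> "bb" -> "cc"
  "tyfrsy" -> "rwdpqw" -> "wqpdwr" -> "wqpdwr" -> "rlkyrm" -> "smlzsn"
  "xmz" -> "vkx" -> "xkv" -> "xkv" -> "sfq" -> "tgr"
  "jewzfb" -> "hcuxdz" -> "zdxuch" -> "zdxch" -> "uysxc" -> "vztyd"
  "usdmgndghuk" -> "sqbkelbefsi" -> "isfeblekbqs" -> "sfblkbqs" -> "nawgfwln" -> "obxhgxmo"

"zmzjic"; "cc"; "smlzsn"; "tgr"; "vztyd"; "obxhgxmo"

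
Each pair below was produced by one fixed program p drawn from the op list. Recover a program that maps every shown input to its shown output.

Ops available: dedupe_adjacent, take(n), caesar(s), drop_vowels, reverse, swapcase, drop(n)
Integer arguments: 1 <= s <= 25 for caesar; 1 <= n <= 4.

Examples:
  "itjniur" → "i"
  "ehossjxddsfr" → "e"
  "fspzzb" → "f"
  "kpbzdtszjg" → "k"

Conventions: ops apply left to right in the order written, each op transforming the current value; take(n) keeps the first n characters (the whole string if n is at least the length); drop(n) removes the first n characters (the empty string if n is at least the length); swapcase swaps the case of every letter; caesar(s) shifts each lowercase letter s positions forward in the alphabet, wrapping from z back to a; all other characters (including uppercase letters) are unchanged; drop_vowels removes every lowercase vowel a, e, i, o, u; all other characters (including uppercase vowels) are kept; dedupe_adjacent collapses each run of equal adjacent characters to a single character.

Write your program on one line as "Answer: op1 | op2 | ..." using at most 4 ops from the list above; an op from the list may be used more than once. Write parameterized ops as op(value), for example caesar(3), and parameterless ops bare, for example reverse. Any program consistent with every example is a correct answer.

take(3) | reverse | drop(2)

Check, running the answer program on each example:
  "itjniur" -> "itj" -> "jti" -> "i"
  "ehossjxddsfr" -> "eho" -> "ohe" -> "e"
  "fspzzb" -> "fsp" -> "psf" -> "f"
  "kpbzdtszjg" -> "kpb" -> "bpk" -> "k"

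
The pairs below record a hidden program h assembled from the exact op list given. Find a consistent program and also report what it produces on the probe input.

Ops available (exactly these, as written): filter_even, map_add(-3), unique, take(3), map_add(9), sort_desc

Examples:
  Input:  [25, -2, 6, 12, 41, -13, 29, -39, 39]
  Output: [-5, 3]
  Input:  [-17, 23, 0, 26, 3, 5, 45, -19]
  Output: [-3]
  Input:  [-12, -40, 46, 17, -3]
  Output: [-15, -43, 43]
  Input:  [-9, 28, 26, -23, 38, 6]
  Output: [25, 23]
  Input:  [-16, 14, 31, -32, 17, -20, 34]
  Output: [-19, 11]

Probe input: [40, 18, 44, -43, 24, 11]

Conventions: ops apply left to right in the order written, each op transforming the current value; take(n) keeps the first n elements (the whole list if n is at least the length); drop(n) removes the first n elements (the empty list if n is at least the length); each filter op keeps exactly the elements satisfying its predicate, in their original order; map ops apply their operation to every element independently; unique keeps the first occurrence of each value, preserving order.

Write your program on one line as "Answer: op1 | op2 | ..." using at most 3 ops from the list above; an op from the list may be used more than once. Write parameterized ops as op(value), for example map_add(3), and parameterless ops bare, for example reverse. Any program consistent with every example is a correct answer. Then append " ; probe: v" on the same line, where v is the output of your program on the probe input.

take(3) | filter_even | map_add(-3) ; probe: [37, 15, 41]

Check, running the answer program on each example:
  [25, -2, 6, 12, 41, -13, 29, -39, 39] -> [25, -2, 6] -> [-2, 6] -> [-5, 3]
  [-17, 23, 0, 26, 3, 5, 45, -19] -> [-17, 23, 0] -> [0] -> [-3]
  [-12, -40, 46, 17, -3] -> [-12, -40, 46] -> [-12, -40, 46] -> [-15, -43, 43]
  [-9, 28, 26, -23, 38, 6] -> [-9, 28, 26] -> [28, 26] -> [25, 23]
  [-16, 14, 31, -32, 17, -20, 34] -> [-16, 14, 31] -> [-16, 14] -> [-19, 11]
  probe: [40, 18, 44, -43, 24, 11] -> [40, 18, 44] -> [40, 18, 44] -> [37, 15, 41]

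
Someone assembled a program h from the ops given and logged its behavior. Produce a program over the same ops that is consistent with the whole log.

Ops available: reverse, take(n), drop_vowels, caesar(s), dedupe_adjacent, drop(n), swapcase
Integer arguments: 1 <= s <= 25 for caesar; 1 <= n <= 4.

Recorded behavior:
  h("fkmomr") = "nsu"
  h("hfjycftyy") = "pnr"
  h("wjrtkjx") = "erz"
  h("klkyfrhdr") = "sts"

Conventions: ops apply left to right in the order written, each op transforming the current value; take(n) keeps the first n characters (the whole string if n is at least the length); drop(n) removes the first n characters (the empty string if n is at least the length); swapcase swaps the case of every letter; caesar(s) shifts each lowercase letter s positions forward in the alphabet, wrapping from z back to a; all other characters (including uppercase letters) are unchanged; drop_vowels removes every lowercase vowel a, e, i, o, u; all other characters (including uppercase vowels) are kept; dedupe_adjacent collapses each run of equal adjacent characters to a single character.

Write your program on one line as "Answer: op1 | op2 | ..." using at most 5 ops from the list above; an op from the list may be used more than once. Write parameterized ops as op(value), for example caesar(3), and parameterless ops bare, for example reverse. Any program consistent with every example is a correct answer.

dedupe_adjacent | drop_vowels | take(3) | caesar(8)

Check, running the answer program on each example:
  "fkmomr" -> "fkmomr" -> "fkmmr" -> "fkm" -> "nsu"
  "hfjycftyy" -> "hfjycfty" -> "hfjycfty" -> "hfj" -> "pnr"
  "wjrtkjx" -> "wjrtkjx" -> "wjrtkjx" -> "wjr" -> "erz"
  "klkyfrhdr" -> "klkyfrhdr" -> "klkyfrhdr" -> "klk" -> "sts"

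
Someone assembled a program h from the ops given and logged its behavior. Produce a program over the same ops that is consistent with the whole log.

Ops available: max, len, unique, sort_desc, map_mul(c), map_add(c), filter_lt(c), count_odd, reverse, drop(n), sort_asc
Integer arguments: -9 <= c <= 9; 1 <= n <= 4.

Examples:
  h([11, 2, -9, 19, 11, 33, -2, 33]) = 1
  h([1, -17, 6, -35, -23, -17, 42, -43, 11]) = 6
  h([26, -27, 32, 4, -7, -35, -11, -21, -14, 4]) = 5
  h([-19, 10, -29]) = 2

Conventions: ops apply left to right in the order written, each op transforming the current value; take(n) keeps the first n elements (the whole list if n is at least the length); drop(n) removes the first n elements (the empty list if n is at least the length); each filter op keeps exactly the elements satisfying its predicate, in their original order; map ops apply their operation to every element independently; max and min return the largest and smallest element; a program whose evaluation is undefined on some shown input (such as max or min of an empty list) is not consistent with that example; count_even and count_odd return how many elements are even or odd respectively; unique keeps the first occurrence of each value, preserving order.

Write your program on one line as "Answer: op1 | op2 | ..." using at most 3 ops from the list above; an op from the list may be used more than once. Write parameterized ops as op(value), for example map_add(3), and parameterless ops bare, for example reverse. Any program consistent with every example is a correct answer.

filter_lt(9) | count_odd

Check, running the answer program on each example:
  [11, 2, -9, 19, 11, 33, -2, 33] -> [2, -9, -2] -> 1
  [1, -17, 6, -35, -23, -17, 42, -43, 11] -> [1, -17, 6, -35, -23, -17, -43] -> 6
  [26, -27, 32, 4, -7, -35, -11, -21, -14, 4] -> [-27, 4, -7, -35, -11, -21, -14, 4] -> 5
  [-19, 10, -29] -> [-19, -29] -> 2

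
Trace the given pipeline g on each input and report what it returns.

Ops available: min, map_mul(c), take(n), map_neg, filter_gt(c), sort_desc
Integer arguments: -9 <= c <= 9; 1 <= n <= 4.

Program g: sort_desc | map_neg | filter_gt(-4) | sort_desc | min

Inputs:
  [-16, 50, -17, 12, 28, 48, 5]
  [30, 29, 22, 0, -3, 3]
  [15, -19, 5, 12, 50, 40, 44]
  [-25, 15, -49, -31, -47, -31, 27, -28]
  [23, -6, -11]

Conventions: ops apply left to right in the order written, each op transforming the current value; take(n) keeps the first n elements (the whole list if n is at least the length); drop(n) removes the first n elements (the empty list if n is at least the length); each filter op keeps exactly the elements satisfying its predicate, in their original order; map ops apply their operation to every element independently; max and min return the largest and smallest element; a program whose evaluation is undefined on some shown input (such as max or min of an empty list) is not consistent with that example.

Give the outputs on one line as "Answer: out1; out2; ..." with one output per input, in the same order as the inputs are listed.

16; -3; 19; 25; 6

Execution, op by op:
  [-16, 50, -17, 12, 28, 48, 5] -> [50, 48, 28, 12, 5, -16, -17] -> [-50, -48, -28, -12, -5, 16, 17] -> [16, 17] -> [17, 16] -> 16
  [30, 29, 22, 0, -3, 3] -> [30, 29, 22, 3, 0, -3] -> [-30, -29, -22, -3, 0, 3] -> [-3, 0, 3] -> [3, 0, -3] -> -3
  [15, -19, 5, 12, 50, 40, 44] -> [50, 44, 40, 15, 12, 5, -19] -> [-50, -44, -40, -15, -12, -5, 19] -> [19] -> [19] -> 19
  [-25, 15, -49, -31, -47, -31, 27, -28] -> [27, 15, -25, -28, -31, -31, -47, -49] -> [-27, -15, 25, 28, 31, 31, 47, 49] -> [25, 28, 31, 31, 47, 49] -> [49, 47, 31, 31, 28, 25] -> 25
  [23, -6, -11] -> [23, -6, -11] -> [-23, 6, 11] -> [6, 11] -> [11, 6] -> 6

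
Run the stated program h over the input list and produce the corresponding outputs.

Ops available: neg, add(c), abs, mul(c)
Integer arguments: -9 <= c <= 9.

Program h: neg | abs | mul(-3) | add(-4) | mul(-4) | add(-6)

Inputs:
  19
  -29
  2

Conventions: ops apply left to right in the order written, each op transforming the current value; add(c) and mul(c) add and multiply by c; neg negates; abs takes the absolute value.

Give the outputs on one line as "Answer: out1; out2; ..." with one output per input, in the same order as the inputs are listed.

238; 358; 34

Execution, op by op:
  19 -> -19 -> 19 -> -57 -> -61 -> 244 -> 238
  -29 -> 29 -> 29 -> -87 -> -91 -> 364 -> 358
  2 -> -2 -> 2 -> -6 -> -10 -> 40 -> 34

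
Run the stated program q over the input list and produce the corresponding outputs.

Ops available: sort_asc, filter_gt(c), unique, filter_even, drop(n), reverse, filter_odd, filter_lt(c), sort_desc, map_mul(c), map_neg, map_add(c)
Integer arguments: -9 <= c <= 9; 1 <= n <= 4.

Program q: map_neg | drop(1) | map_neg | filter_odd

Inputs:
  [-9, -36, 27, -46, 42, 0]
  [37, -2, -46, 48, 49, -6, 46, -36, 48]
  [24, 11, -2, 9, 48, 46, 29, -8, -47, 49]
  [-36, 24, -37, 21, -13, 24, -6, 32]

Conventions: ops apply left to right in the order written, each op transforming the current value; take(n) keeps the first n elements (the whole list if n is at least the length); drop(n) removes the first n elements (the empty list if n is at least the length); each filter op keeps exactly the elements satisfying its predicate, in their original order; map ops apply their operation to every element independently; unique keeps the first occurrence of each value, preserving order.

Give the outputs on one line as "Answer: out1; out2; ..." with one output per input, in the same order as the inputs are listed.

[27]; [49]; [11, 9, 29, -47, 49]; [-37, 21, -13]

Execution, op by op:
  [-9, -36, 27, -46, 42, 0] -> [9, 36, -27, 46, -42, 0] -> [36, -27, 46, -42, 0] -> [-36, 27, -46, 42, 0] -> [27]
  [37, -2, -46, 48, 49, -6, 46, -36, 48] -> [-37, 2, 46, -48, -49, 6, -46, 36, -48] -> [2, 46, -48, -49, 6, -46, 36, -48] -> [-2, -46, 48, 49, -6, 46, -36, 48] -> [49]
  [24, 11, -2, 9, 48, 46, 29, -8, -47, 49] -> [-24, -11, 2, -9, -48, -46, -29, 8, 47, -49] -> [-11, 2, -9, -48, -46, -29, 8, 47, -49] -> [11, -2, 9, 48, 46, 29, -8, -47, 49] -> [11, 9, 29, -47, 49]
  [-36, 24, -37, 21, -13, 24, -6, 32] -> [36, -24, 37, -21, 13, -24, 6, -32] -> [-24, 37, -21, 13, -24, 6, -32] -> [24, -37, 21, -13, 24, -6, 32] -> [-37, 21, -13]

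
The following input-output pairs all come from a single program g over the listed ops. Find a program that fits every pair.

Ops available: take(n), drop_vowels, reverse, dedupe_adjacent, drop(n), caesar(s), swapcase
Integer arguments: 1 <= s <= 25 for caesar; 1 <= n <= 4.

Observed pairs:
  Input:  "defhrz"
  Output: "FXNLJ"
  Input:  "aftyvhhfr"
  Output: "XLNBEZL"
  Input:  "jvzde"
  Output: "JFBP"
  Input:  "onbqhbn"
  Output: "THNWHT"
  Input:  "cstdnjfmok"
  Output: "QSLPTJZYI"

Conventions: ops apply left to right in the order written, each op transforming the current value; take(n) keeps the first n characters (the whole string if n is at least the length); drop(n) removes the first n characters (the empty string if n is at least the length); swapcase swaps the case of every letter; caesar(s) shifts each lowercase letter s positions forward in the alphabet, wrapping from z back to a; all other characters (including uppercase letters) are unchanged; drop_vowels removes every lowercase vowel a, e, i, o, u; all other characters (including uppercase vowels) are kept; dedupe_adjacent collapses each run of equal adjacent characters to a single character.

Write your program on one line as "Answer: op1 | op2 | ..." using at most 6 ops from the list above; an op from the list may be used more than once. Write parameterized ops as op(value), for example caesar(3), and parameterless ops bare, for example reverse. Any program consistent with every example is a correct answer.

drop_vowels | caesar(6) | dedupe_adjacent | swapcase | reverse

Check, running the answer program on each example:
  "defhrz" -> "dfhrz" -> "jlnxf" -> "jlnxf" -> "JLNXF" -> "FXNLJ"
  "aftyvhhfr" -> "ftyvhhfr" -> "lzebnnlx" -> "lzebnlx" -> "LZEBNLX" -> "XLNBEZL"
  "jvzde" -> "jvzd" -> "pbfj" -> "pbfj" -> "PBFJ" -> "JFBP"
  "onbqhbn" -> "nbqhbn" -> "thwnht" -> "thwnht" -> "THWNHT" -> "THNWHT"
  "cstdnjfmok" -> "cstdnjfmk" -> "iyzjtplsq" -> "iyzjtplsq" -> "IYZJTPLSQ" -> "QSLPTJZYI"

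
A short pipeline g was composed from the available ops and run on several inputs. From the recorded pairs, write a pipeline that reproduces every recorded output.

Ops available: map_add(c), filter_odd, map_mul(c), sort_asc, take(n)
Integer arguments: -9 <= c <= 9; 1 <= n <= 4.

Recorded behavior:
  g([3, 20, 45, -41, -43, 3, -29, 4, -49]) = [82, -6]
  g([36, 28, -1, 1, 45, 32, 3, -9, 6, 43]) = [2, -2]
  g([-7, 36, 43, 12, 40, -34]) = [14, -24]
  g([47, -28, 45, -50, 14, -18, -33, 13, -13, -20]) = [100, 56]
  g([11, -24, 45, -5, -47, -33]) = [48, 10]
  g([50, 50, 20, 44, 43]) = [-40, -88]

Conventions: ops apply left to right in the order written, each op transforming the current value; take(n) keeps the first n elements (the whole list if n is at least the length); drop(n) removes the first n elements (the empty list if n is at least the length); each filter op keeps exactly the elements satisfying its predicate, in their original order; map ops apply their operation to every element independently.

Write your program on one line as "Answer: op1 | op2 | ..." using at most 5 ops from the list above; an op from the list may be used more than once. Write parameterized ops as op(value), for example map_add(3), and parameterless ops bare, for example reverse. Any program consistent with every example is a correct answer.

take(4) | sort_asc | take(2) | map_mul(-2)

Check, running the answer program on each example:
  [3, 20, 45, -41, -43, 3, -29, 4, -49] -> [3, 20, 45, -41] -> [-41, 3, 20, 45] -> [-41, 3] -> [82, -6]
  [36, 28, -1, 1, 45, 32, 3, -9, 6, 43] -> [36, 28, -1, 1] -> [-1, 1, 28, 36] -> [-1, 1] -> [2, -2]
  [-7, 36, 43, 12, 40, -34] -> [-7, 36, 43, 12] -> [-7, 12, 36, 43] -> [-7, 12] -> [14, -24]
  [47, -28, 45, -50, 14, -18, -33, 13, -13, -20] -> [47, -28, 45, -50] -> [-50, -28, 45, 47] -> [-50, -28] -> [100, 56]
  [11, -24, 45, -5, -47, -33] -> [11, -24, 45, -5] -> [-24, -5, 11, 45] -> [-24, -5] -> [48, 10]
  [50, 50, 20, 44, 43] -> [50, 50, 20, 44] -> [20, 44, 50, 50] -> [20, 44] -> [-40, -88]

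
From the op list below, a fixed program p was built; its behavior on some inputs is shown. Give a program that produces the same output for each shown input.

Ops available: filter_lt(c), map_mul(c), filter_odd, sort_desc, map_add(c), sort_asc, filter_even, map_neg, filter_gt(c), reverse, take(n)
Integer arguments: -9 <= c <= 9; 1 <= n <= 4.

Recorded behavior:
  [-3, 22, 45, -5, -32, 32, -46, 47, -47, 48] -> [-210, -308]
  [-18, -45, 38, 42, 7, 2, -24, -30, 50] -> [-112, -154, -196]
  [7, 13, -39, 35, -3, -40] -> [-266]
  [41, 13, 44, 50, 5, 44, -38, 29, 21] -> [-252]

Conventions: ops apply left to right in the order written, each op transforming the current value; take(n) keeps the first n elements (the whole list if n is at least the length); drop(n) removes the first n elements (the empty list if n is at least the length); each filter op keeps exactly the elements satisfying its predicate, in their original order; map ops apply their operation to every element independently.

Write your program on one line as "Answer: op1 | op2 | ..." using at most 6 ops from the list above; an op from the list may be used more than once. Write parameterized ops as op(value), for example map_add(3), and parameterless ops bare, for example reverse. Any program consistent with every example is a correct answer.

map_add(2) | map_mul(-7) | filter_gt(6) | map_neg | filter_even

Check, running the answer program on each example:
  [-3, 22, 45, -5, -32, 32, -46, 47, -47, 48] -> [-1, 24, 47, -3, -30, 34, -44, 49, -45, 50] -> [7, -168, -329, 21, 210, -238, 308, -343, 315, -350] -> [7, 21, 210, 308, 315] -> [-7, -21, -210, -308, -315] -> [-210, -308]
  [-18, -45, 38, 42, 7, 2, -24, -30, 50] -> [-16, -43, 40, 44, 9, 4, -22, -28, 52] -> [112, 301, -280, -308, -63, -28, 154, 196, -364] -> [112, 301, 154, 196] -> [-112, -301, -154, -196] -> [-112, -154, -196]
  [7, 13, -39, 35, -3, -40] -> [9, 15, -37, 37, -1, -38] -> [-63, -105, 259, -259, 7, 266] -> [259, 7, 266] -> [-259, -7, -266] -> [-266]
  [41, 13, 44, 50, 5, 44, -38, 29, 21] -> [43, 15, 46, 52, 7, 46, -36, 31, 23] -> [-301, -105, -322, -364, -49, -322, 252, -217, -161] -> [252] -> [-252] -> [-252]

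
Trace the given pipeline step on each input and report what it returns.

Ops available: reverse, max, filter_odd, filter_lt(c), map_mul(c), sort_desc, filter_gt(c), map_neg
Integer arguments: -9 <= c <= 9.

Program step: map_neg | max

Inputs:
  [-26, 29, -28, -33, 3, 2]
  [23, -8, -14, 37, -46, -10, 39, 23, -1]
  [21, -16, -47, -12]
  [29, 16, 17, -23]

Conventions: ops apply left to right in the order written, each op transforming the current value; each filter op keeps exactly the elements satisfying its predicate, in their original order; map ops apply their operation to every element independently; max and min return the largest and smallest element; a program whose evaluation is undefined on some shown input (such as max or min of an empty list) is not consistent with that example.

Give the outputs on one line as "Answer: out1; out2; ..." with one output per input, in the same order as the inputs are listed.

33; 46; 47; 23

Execution, op by op:
  [-26, 29, -28, -33, 3, 2] -> [26, -29, 28, 33, -3, -2] -> 33
  [23, -8, -14, 37, -46, -10, 39, 23, -1] -> [-23, 8, 14, -37, 46, 10, -39, -23, 1] -> 46
  [21, -16, -47, -12] -> [-21, 16, 47, 12] -> 47
  [29, 16, 17, -23] -> [-29, -16, -17, 23] -> 23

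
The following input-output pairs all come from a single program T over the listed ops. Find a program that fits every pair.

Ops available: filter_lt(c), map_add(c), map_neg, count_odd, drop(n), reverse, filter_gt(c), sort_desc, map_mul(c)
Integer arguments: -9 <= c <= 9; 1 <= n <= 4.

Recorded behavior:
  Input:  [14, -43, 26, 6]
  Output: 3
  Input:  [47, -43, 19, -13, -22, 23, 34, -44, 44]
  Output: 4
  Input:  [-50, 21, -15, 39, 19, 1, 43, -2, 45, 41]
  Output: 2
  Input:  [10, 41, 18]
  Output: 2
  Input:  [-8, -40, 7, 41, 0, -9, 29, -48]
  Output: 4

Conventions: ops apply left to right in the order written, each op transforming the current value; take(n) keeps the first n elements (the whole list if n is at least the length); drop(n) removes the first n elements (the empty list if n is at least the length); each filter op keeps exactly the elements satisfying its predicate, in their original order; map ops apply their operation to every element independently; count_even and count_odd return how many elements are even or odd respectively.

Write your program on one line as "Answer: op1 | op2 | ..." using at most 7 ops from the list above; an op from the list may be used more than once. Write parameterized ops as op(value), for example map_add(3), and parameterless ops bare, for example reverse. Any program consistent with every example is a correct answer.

map_add(1) | map_neg | sort_desc | map_mul(5) | map_neg | count_odd

Check, running the answer program on each example:
  [14, -43, 26, 6] -> [15, -42, 27, 7] -> [-15, 42, -27, -7] -> [42, -7, -15, -27] -> [210, -35, -75, -135] -> [-210, 35, 75, 135] -> 3
  [47, -43, 19, -13, -22, 23, 34, -44, 44] -> [48, -42, 20, -12, -21, 24, 35, -43, 45] -> [-48, 42, -20, 12, 21, -24, -35, 43, -45] -> [43, 42, 21, 12, -20, -24, -35, -45, -48] -> [215, 210, 105, 60, -100, -120, -175, -225, -240] -> [-215, -210, -105, -60, 100, 120, 175, 225, 240] -> 4
  [-50, 21, -15, 39, 19, 1, 43, -2, 45, 41] -> [-49, 22, -14, 40, 20, 2, 44, -1, 46, 42] -> [49, -22, 14, -40, -20, -2, -44, 1, -46, -42] -> [49, 14, 1, -2, -20, -22, -40, -42, -44, -46] -> [245, 70, 5, -10, -100, -110, -200, -210, -220, -230] -> [-245, -70, -5, 10, 100, 110, 200, 210, 220, 230] -> 2
  [10, 41, 18] -> [11, 42, 19] -> [-11, -42, -19] -> [-11, -19, -42] -> [-55, -95, -210] -> [55, 95, 210] -> 2
  [-8, -40, 7, 41, 0, -9, 29, -48] -> [-7, -39, 8, 42, 1, -8, 30, -47] -> [7, 39, -8, -42, -1, 8, -30, 47] -> [47, 39, 8, 7, -1, -8, -30, -42] -> [235, 195, 40, 35, -5, -40, -150, -210] -> [-235, -195, -40, -35, 5, 40, 150, 210] -> 4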